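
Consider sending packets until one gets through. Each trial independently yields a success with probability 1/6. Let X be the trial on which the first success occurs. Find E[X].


For geometric (trials until first success), E[X] = 1/p = 1/(1/6) = 6

6


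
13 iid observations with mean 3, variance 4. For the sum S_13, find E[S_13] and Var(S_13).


E[S_n] = n*mu = 13*3 = 39
Var(S_n) = n*sigma^2 = 13*4 = 52

E[S_13]=39, Var(S_13)=52


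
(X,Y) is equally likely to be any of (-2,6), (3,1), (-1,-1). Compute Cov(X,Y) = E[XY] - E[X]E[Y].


E[X]=0, E[Y]=2, E[XY]=-8/3
Cov(X,Y) = E[XY] - E[X]E[Y] = -8/3 - 0*2 = -8/3

-8/3


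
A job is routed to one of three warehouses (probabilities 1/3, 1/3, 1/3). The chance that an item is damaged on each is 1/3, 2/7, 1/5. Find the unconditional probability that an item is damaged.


P(A) = P(A|B1)P(B1) + P(A|B2)P(B2) + P(A|B3)P(B3)
= 1/3*1/3 + 2/7*1/3 + 1/5*1/3
= 1/9 + 2/21 + 1/15 = 86/315

86/315


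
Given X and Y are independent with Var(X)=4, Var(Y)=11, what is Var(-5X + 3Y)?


Independence => Cov(X,Y)=0
Var(-5X + 3Y) = (-5)^2*Var(X) + 3^2*Var(Y)
= 25*4 + 9*11 = 199

199


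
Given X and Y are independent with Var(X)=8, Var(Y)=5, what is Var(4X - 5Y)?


Independence => Cov(X,Y)=0
Var(4X - 5Y) = 4^2*Var(X) + (-5)^2*Var(Y)
= 16*8 + 25*5 = 253

253


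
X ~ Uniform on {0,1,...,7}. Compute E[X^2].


E[X^2] = (1/8) * sum(x^2 for x=0..7)
= 140/8 = 35/2

35/2


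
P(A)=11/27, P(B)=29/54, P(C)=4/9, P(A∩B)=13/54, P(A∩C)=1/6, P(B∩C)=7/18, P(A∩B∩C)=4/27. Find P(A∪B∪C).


P(A∪B∪C) = P(A)+P(B)+P(C) - P(AB)-P(AC)-P(BC) + P(ABC)
= 11/27+29/54+4/9 - 13/54-1/6-7/18 + 4/27
= 20/27

20/27


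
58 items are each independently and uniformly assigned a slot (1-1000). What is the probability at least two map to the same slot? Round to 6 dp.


P(all different) = prod((1000-i)/1000 for i=0..57) = 0.185328
P(at least one match) = 1 - 0.185328 = 0.814672

0.814672


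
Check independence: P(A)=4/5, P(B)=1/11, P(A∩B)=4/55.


P(A)*P(B) = 4/5*1/11 = 4/55
P(A∩B) = 4/55, which equals P(A)P(B), so independent

Yes, A and B are independent


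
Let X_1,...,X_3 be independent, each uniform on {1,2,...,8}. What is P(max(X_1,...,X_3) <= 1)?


P(max <= 1) = P(all X_i <= 1) = (P(X_1 <= 1))^3
= (1/8)^3 = 1/512

1/512


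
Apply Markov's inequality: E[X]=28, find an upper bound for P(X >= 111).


Markov: P(X >= a) <= E[X]/a
P(X >= 111) <= 28/111

28/111


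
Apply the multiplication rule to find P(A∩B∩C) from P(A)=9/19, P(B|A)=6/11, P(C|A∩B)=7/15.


P(A∩B∩C) = P(A) * P(B|A) * P(C|A∩B)
= 9/19 * 6/11 * 7/15
= 54/209 * 7/15 = 126/1045

126/1045


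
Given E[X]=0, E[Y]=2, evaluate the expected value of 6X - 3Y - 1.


E[6X - 3Y - 1] = 6*E[X] - 3*E[Y] - 1
= (6)*(0) + (-3)*(2) + (-1)
= 0 - 6 - 1 = -7

-7


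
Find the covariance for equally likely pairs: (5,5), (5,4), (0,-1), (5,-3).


E[X]=15/4, E[Y]=5/4, E[XY]=15/2
Cov(X,Y) = E[XY] - E[X]E[Y] = 15/2 - 15/4*5/4 = 45/16

45/16


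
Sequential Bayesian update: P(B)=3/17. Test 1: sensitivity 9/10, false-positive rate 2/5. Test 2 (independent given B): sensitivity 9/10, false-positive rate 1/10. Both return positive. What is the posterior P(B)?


After test 1: P(+) = 9/10*3/17 + 2/5*14/17 = 83/170
P(B|+) = (27/170)/(83/170) = 27/83
After test 2 (use post1 as new prior): P(+) = 9/10*27/83 + 1/10*56/83 = 299/830
P(B|+,+) = (243/830)/(299/830) = 243/299

243/299


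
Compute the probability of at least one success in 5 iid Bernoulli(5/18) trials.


P(at least one) = 1 - P(none)
P(none) = (1 - 5/18)^5 = (13/18)^5 = 371293/1889568
P(at least one) = 1 - 371293/1889568 = 1518275/1889568

1518275/1889568


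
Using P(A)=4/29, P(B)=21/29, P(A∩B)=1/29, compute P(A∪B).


P(A∪B) = P(A) + P(B) - P(A∩B)
= 4/29 + 21/29 - 1/29 = 24/29

24/29


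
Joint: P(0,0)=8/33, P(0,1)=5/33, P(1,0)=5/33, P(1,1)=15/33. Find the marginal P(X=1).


P(X=1) = P(1,0)+P(1,1) = 5/33 + 15/33 = 20/33

20/33


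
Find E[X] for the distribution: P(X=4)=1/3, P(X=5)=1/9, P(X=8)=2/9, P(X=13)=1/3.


E[X] = sum(x * P(x))
= 4*1/3 + 5*1/9 + 8*2/9 + 13*1/3
= 8

8


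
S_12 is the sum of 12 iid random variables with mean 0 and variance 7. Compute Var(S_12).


By independence, Var(S_n) = n*Var(X_1) = 12*7 = 84

84


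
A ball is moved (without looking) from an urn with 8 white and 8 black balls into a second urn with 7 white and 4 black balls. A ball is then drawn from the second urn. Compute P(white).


P(transfer white) = 8/16 = 1/2; P(transfer black) = 1/2
If white transferred: Urn II has 8 white of 12, so P(white|white moved) = 2/3
If black transferred: Urn II has 7 white of 12, so P(white|black moved) = 7/12
By total probability: P(white) = 1/2*2/3 + 1/2*7/12 = 5/8

5/8


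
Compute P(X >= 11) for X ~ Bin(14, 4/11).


P(X>=11) = P(X=11) + P(X=12) + P(X=13) + P(X=14)
= 523667243008/379749833583241 + 74809606144/379749833583241 + 6576668672/379749833583241 + 268435456/379749833583241
= 55029268480/34522712143931

55029268480/34522712143931


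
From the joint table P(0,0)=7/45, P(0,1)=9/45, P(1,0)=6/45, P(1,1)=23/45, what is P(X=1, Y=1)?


Read from table: P(X=1, Y=1) = 23/45

23/45


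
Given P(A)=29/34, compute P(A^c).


P(A') = 1 - P(A) = 1 - 29/34 = 5/34

5/34


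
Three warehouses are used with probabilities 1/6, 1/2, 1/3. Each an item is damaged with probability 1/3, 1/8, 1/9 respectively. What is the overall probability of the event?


P(A) = P(A|B1)P(B1) + P(A|B2)P(B2) + P(A|B3)P(B3)
= 1/3*1/6 + 1/8*1/2 + 1/9*1/3
= 1/18 + 1/16 + 1/27 = 67/432

67/432


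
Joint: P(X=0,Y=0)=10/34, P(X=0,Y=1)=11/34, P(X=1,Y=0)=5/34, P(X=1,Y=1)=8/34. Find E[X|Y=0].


P(Y=0) = 15/34
E[X|Y=0] = (0*10 + 1*5)/15 = 5/15 = 1/3

1/3


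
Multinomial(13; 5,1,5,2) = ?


13! = 6227020800
Denominator: 5!=120 * 1!=1 * 5!=120 * 2!=2
Coefficient = 6227020800 / 28800 = 216216

216216


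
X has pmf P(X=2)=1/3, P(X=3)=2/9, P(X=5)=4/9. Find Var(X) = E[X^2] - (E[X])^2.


E[X] = 32/9, E[X^2] = 130/9
Var(X) = E[X^2] - (E[X])^2 = 130/9 - (32/9)^2 = 146/81

146/81


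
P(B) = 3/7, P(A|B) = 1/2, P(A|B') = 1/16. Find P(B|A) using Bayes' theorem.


P(A) = P(A|B)P(B) + P(A|B')P(B') = 1/2*3/7 + 1/16*4/7 = 1/4
P(B|A) = P(A|B)P(B)/P(A) = (3/14)/(1/4) = 6/7

6/7


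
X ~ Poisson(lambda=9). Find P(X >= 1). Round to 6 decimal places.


P(X>=1) = 1 - P(X<=0) = 1 - (e^(-9)*9^0/0!)
≈ 1 - 0.0001234098 = 0.9998765902
≈ 0.999877

0.999877


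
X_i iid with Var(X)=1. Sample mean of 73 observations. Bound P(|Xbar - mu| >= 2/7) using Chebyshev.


Var(Xbar) = Var(X)/n = 1/73
Chebyshev: P(|Xbar-mu| >= 2/7) <= Var(Xbar)/(2/7)^2 = (1/73)/(4/49) = 49/292

49/292


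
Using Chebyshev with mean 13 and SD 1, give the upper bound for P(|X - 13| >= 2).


k = 2/1 = 2
Chebyshev: P(|X-mu| >= k*sigma) <= 1/k^2 = 1/2^2 = 1/4

1/4


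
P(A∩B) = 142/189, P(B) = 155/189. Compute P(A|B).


P(A|B) = P(A∩B)/P(B) = (142/189)/(155/189) = 142/155

142/155


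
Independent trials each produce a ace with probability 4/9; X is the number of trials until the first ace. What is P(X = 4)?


P(X=4) = (1-p)^3 * p = (5/9)^3 * 4/9
= 125/729 * 4/9 = 500/6561

500/6561


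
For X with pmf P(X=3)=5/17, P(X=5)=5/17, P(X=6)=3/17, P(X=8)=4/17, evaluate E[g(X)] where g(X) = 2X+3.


E[2X+3] = sum(g(x)*P(x))
= 9*5/17 + 13*5/17 + 15*3/17 + 19*4/17
= 231/17

231/17


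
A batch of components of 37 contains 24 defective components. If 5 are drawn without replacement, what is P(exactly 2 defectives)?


P(X=2) = C(24,2)*C(13,3) / C(37,5)
= 276*286 / 435897
= 78936/435897 = 2392/13209

2392/13209


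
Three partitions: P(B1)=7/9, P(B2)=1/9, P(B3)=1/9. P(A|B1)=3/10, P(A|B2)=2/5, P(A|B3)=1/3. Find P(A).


P(A) = P(A|B1)P(B1) + P(A|B2)P(B2) + P(A|B3)P(B3)
= 3/10*7/9 + 2/5*1/9 + 1/3*1/9
= 7/30 + 2/45 + 1/27 = 17/54

17/54


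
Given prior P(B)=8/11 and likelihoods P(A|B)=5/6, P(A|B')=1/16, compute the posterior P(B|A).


P(A) = P(A|B)P(B) + P(A|B')P(B') = 5/6*8/11 + 1/16*3/11 = 329/528
P(B|A) = P(A|B)P(B)/P(A) = (20/33)/(329/528) = 320/329

320/329


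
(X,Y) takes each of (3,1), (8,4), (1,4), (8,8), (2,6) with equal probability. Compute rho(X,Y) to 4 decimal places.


Cov(X,Y) = 2.7600, Var(X) = 9.0400, Var(Y) = 5.4400
rho = Cov/(sqrt(VarX)*sqrt(VarY)) = 0.3936

0.3936


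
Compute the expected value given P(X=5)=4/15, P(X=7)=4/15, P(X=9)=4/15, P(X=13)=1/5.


E[X] = sum(x * P(x))
= 5*4/15 + 7*4/15 + 9*4/15 + 13*1/5
= 41/5

41/5


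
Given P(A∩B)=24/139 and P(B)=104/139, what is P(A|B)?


P(A|B) = P(A∩B)/P(B) = (24/139)/(104/139) = 24/104 = 3/13

3/13


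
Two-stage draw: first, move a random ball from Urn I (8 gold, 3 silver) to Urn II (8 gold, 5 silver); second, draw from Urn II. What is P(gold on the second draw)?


P(transfer gold) = 8/11; P(transfer silver) = 3/11
If gold transferred: Urn II has 9 gold of 14, so P(gold|gold moved) = 9/14
If silver transferred: Urn II has 8 gold of 14, so P(gold|silver moved) = 4/7
By total probability: P(gold) = 8/11*9/14 + 3/11*4/7 = 48/77

48/77


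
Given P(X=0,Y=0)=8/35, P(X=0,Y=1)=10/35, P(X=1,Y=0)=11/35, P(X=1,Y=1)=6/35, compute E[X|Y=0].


P(Y=0) = 19/35
E[X|Y=0] = (0*8 + 1*11)/19 = 11/19

11/19


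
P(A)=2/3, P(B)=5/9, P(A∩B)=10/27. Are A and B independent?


P(A)*P(B) = 2/3*5/9 = 10/27
P(A∩B) = 10/27, which equals P(A)P(B), so independent

Yes, A and B are independent


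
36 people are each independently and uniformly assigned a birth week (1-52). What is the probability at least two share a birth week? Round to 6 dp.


P(all different) = prod((52-i)/52 for i=0..35) = 0.000000
P(at least one match) = 1 - 0.000000 = 1.000000

1.000000


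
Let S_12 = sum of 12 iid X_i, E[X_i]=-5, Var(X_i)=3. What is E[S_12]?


E[S_n] = n*E[X_1] = 12*-5 = -60

-60


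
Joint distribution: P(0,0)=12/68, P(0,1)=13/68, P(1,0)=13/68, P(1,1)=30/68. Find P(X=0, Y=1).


Read from table: P(X=0, Y=1) = 13/68

13/68


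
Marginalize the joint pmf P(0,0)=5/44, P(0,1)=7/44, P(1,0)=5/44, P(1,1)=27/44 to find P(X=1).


P(X=1) = P(1,0)+P(1,1) = 5/44 + 27/44 = 32/44 = 8/11

8/11


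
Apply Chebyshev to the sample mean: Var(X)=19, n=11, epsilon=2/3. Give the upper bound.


Var(Xbar) = Var(X)/n = 19/11
Chebyshev: P(|Xbar-mu| >= 2/3) <= Var(Xbar)/(2/3)^2 = (19/11)/(4/9) = 171/44
Bound exceeds 1, so trivial bound: 1

1


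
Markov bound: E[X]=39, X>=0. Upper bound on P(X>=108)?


Markov: P(X >= a) <= E[X]/a
P(X >= 108) <= 39/108 = 13/36

13/36


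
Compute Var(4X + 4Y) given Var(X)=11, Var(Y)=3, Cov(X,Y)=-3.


Var(4X + 4Y) = 4^2*Var(X) + 4^2*Var(Y) + 2*4*4*Cov(X,Y)
= 16*11 + 16*3 + 32*(-3)
= 176 + 48 - 96 = 128

128


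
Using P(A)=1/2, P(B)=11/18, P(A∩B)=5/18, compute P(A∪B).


P(A∪B) = P(A) + P(B) - P(A∩B)
= 1/2 + 11/18 - 5/18 = 5/6

5/6


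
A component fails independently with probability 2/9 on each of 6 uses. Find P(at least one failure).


P(at least one) = 1 - P(none)
P(none) = (1 - 2/9)^6 = (7/9)^6 = 117649/531441
P(at least one) = 1 - 117649/531441 = 413792/531441

413792/531441


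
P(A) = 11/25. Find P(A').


P(A') = 1 - P(A) = 1 - 11/25 = 14/25

14/25


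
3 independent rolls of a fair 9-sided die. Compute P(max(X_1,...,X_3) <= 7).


P(max <= 7) = P(all X_i <= 7) = (P(X_1 <= 7))^3
= (7/9)^3 = 343/729

343/729


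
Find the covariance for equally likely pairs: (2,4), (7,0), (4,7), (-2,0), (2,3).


E[X]=13/5, E[Y]=14/5, E[XY]=42/5
Cov(X,Y) = E[XY] - E[X]E[Y] = 42/5 - 13/5*14/5 = 28/25

28/25


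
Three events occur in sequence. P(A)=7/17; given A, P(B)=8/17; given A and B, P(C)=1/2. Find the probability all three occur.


P(A∩B∩C) = P(A) * P(B|A) * P(C|A∩B)
= 7/17 * 8/17 * 1/2
= 56/289 * 1/2 = 28/289

28/289


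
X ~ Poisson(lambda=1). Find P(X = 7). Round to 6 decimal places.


P(X=7) = e^(-1) * 1^7 / 7!
≈ 0.3678794412 * 1 / 5040
≈ 0.000073

0.000073


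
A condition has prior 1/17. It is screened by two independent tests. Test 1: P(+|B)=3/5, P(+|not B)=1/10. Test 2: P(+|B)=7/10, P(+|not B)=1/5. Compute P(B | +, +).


After test 1: P(+) = 3/5*1/17 + 1/10*16/17 = 11/85
P(B|+) = (3/85)/(11/85) = 3/11
After test 2 (use post1 as new prior): P(+) = 7/10*3/11 + 1/5*8/11 = 37/110
P(B|+,+) = (21/110)/(37/110) = 21/37

21/37


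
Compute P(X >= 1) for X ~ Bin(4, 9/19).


P(X>=1) = P(X=1) + P(X=2) + P(X=3) + P(X=4)
= 36000/130321 + 48600/130321 + 29160/130321 + 6561/130321
= 120321/130321

120321/130321


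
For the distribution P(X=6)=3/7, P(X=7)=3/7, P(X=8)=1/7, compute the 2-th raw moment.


E[X^2] = sum(x^2 * P(x))
= 36*3/7 + 49*3/7 + 64*1/7
= 319/7

319/7


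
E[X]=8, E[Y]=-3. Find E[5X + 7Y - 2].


E[5X + 7Y - 2] = 5*E[X] + 7*E[Y] - 2
= (5)*(8) + (7)*(-3) + (-2)
= 40 - 21 - 2 = 17

17


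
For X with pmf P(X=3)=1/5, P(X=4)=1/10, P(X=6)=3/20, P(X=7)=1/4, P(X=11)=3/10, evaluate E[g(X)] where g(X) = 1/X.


E[1/X] = sum(g(x)*P(x))
= 1/3*1/5 + 1/4*1/10 + 1/6*3/20 + 1/7*1/4 + 1/11*3/10
= 83/462

83/462


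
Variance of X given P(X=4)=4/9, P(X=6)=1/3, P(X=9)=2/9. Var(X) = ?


E[X] = 52/9, E[X^2] = 334/9
Var(X) = E[X^2] - (E[X])^2 = 334/9 - (52/9)^2 = 302/81

302/81


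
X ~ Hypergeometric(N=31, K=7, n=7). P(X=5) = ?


P(X=5) = C(7,5)*C(24,2) / C(31,7)
= 21*276 / 2629575
= 5796/2629575 = 644/292175

644/292175


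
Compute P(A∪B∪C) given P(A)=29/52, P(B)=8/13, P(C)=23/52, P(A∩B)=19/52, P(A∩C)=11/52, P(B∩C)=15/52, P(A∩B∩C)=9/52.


P(A∪B∪C) = P(A)+P(B)+P(C) - P(AB)-P(AC)-P(BC) + P(ABC)
= 29/52+8/13+23/52 - 19/52-11/52-15/52 + 9/52
= 12/13

12/13


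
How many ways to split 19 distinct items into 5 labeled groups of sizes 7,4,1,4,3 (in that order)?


19! = 121645100408832000
Denominator: 7!=5040 * 4!=24 * 1!=1 * 4!=24 * 3!=6
Coefficient = 121645100408832000 / 17418240 = 6983776800

6983776800


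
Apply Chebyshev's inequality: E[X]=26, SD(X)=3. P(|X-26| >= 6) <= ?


k = 6/3 = 2
Chebyshev: P(|X-mu| >= k*sigma) <= 1/k^2 = 1/2^2 = 1/4

1/4


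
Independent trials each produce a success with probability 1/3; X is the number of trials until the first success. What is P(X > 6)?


P(X > 6) = P(first 6 trials all fail) = (1-p)^6 = (2/3)^6 = 64/729

64/729


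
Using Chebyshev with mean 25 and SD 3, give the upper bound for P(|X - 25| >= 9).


k = 9/3 = 3
Chebyshev: P(|X-mu| >= k*sigma) <= 1/k^2 = 1/3^2 = 1/9

1/9


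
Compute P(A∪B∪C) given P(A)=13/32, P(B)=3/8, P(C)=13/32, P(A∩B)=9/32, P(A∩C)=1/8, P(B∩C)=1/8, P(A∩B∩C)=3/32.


P(A∪B∪C) = P(A)+P(B)+P(C) - P(AB)-P(AC)-P(BC) + P(ABC)
= 13/32+3/8+13/32 - 9/32-1/8-1/8 + 3/32
= 3/4

3/4


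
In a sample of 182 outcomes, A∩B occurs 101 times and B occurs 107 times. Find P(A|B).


P(A|B) = P(A∩B)/P(B) = (101/182)/(107/182) = 101/107

101/107


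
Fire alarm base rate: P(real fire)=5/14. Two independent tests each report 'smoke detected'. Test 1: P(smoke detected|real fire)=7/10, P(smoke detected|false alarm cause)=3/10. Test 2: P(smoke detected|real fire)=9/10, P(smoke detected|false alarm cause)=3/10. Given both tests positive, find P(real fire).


After test 1: P(+) = 7/10*5/14 + 3/10*9/14 = 31/70
P(B|+) = (1/4)/(31/70) = 35/62
After test 2 (use post1 as new prior): P(+) = 9/10*35/62 + 3/10*27/62 = 99/155
P(B|+,+) = (63/124)/(99/155) = 35/44

35/44


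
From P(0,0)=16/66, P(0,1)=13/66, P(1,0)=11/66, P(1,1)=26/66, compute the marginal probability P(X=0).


P(X=0) = P(0,0)+P(0,1) = 16/66 + 13/66 = 29/66

29/66


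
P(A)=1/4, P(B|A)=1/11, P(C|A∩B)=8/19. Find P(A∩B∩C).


P(A∩B∩C) = P(A) * P(B|A) * P(C|A∩B)
= 1/4 * 1/11 * 8/19
= 1/44 * 8/19 = 2/209

2/209


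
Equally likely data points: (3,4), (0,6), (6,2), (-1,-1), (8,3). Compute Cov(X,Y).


E[X]=16/5, E[Y]=14/5, E[XY]=49/5
Cov(X,Y) = E[XY] - E[X]E[Y] = 49/5 - 16/5*14/5 = 21/25

21/25


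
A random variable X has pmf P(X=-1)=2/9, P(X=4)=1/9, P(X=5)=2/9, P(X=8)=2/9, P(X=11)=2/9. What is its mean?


E[X] = sum(x * P(x))
= -1*2/9 + 4*1/9 + 5*2/9 + 8*2/9 + 11*2/9
= 50/9

50/9


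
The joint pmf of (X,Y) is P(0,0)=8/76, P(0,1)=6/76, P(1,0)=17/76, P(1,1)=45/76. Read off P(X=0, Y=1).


Read from table: P(X=0, Y=1) = 6/76 = 3/38

3/38


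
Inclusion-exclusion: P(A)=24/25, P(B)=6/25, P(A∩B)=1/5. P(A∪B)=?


P(A∪B) = P(A) + P(B) - P(A∩B)
= 24/25 + 6/25 - 1/5 = 1

1


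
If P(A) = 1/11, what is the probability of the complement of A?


P(A') = 1 - P(A) = 1 - 1/11 = 10/11

10/11


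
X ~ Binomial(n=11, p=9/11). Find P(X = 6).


P(X=6) = C(11,6) * p^6 * (1-p)^5
= 462 * 531441/1771561 * 32/161051
= 714256704/25937424601

714256704/25937424601


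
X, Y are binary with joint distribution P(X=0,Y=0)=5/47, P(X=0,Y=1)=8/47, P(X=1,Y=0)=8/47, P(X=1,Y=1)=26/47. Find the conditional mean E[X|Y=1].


P(Y=1) = 34/47
E[X|Y=1] = (0*8 + 1*26)/34 = 26/34 = 13/17

13/17


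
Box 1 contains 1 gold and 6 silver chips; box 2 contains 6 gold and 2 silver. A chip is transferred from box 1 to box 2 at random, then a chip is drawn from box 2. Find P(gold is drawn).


P(transfer gold) = 1/7; P(transfer silver) = 6/7
If gold transferred: Urn II has 7 gold of 9, so P(gold|gold moved) = 7/9
If silver transferred: Urn II has 6 gold of 9, so P(gold|silver moved) = 2/3
By total probability: P(gold) = 1/7*7/9 + 6/7*2/3 = 43/63

43/63


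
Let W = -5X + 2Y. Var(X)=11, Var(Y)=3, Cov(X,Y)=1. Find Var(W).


Var(-5X + 2Y) = (-5)^2*Var(X) + 2^2*Var(Y) + 2*(-5)*2*Cov(X,Y)
= 25*11 + 4*3 - 20*1
= 275 + 12 - 20 = 267

267


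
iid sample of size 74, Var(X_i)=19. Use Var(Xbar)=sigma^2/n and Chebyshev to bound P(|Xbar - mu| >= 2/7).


Var(Xbar) = Var(X)/n = 19/74
Chebyshev: P(|Xbar-mu| >= 2/7) <= Var(Xbar)/(2/7)^2 = (19/74)/(4/49) = 931/296
Bound exceeds 1, so trivial bound: 1

1


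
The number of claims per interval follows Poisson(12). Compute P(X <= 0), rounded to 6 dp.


P(X<=0) = e^(-12)*12^0/0!
≈ 0.0000061442
≈ 0.000006

0.000006


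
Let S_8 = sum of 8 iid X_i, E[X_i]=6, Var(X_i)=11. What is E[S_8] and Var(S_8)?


E[S_n] = n*mu = 8*6 = 48
Var(S_n) = n*sigma^2 = 8*11 = 88

E[S_8]=48, Var(S_8)=88


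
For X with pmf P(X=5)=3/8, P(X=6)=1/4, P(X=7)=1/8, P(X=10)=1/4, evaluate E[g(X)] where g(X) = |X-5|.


E[|X-5|] = sum(g(x)*P(x))
= 0*3/8 + 1*1/4 + 2*1/8 + 5*1/4
= 7/4

7/4


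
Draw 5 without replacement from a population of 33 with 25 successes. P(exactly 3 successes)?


P(X=3) = C(25,3)*C(8,2) / C(33,5)
= 2300*28 / 237336
= 64400/237336 = 8050/29667

8050/29667


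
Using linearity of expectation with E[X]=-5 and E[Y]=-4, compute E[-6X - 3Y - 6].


E[-6X - 3Y - 6] = -6*E[X] - 3*E[Y] - 6
= (-6)*(-5) + (-3)*(-4) + (-6)
= 30 + 12 - 6 = 36

36


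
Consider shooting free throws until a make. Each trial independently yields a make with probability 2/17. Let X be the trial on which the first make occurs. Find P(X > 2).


P(X > 2) = P(first 2 trials all fail) = (1-p)^2 = (15/17)^2 = 225/289

225/289


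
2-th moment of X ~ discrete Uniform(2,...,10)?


E[X^2] = (1/9) * sum(x^2 for x=2..10)
= 384/9 = 128/3

128/3


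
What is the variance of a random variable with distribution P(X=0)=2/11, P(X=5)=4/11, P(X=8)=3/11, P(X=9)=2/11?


E[X] = 62/11, E[X^2] = 454/11
Var(X) = E[X^2] - (E[X])^2 = 454/11 - (62/11)^2 = 1150/121

1150/121


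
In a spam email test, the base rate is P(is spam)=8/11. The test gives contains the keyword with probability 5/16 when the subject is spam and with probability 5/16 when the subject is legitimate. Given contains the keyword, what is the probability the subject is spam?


P(A) = P(A|B)P(B) + P(A|B')P(B') = 5/16*8/11 + 5/16*3/11 = 5/16
P(B|A) = P(A|B)P(B)/P(A) = (5/22)/(5/16) = 8/11

8/11


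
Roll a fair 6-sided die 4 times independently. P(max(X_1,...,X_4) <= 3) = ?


P(max <= 3) = P(all X_i <= 3) = (P(X_1 <= 3))^4
= (3/6)^4 = (1/2)^4 = 1/16

1/16


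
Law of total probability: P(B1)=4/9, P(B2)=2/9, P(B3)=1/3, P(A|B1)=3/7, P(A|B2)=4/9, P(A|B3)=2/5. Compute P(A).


P(A) = P(A|B1)P(B1) + P(A|B2)P(B2) + P(A|B3)P(B3)
= 3/7*4/9 + 4/9*2/9 + 2/5*1/3
= 4/21 + 8/81 + 2/15 = 1198/2835

1198/2835


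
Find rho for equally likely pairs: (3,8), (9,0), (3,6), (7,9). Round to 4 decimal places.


Cov(X,Y) = -5.3750, Var(X) = 6.7500, Var(Y) = 12.1875
rho = Cov/(sqrt(VarX)*sqrt(VarY)) = -0.5926

-0.5926


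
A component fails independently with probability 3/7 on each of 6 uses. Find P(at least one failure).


P(at least one) = 1 - P(none)
P(none) = (1 - 3/7)^6 = (4/7)^6 = 4096/117649
P(at least one) = 1 - 4096/117649 = 113553/117649

113553/117649


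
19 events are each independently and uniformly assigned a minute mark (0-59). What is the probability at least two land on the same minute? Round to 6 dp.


P(all different) = prod((60-i)/60 for i=0..18) = 0.040820
P(at least one match) = 1 - 0.040820 = 0.959180

0.959180


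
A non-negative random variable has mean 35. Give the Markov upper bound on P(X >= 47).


Markov: P(X >= a) <= E[X]/a
P(X >= 47) <= 35/47

35/47


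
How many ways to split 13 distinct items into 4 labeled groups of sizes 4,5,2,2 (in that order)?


13! = 6227020800
Denominator: 4!=24 * 5!=120 * 2!=2 * 2!=2
Coefficient = 6227020800 / 11520 = 540540

540540


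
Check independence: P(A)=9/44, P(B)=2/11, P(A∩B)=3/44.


P(A)*P(B) = 9/44*2/11 = 9/242
P(A∩B) = 3/44 != 9/242, so not independent

No, A and B are not independent


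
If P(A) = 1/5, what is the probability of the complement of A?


P(A') = 1 - P(A) = 1 - 1/5 = 4/5

4/5


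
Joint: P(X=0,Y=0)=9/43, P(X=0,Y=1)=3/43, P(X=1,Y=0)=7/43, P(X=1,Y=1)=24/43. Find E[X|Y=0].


P(Y=0) = 16/43
E[X|Y=0] = (0*9 + 1*7)/16 = 7/16

7/16


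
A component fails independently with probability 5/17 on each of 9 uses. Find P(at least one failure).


P(at least one) = 1 - P(none)
P(none) = (1 - 5/17)^9 = (12/17)^9 = 5159780352/118587876497
P(at least one) = 1 - 5159780352/118587876497 = 113428096145/118587876497

113428096145/118587876497


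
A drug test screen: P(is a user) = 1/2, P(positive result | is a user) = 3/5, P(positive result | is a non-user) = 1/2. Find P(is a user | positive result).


P(A) = P(A|B)P(B) + P(A|B')P(B') = 3/5*1/2 + 1/2*1/2 = 11/20
P(B|A) = P(A|B)P(B)/P(A) = (3/10)/(11/20) = 6/11

6/11


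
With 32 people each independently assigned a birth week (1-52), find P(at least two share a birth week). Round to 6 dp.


P(all different) = prod((52-i)/52 for i=0..31) = 0.000004
P(at least one match) = 1 - 0.000004 = 0.999996

0.999996


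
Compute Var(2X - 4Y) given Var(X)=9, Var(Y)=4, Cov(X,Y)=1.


Var(2X - 4Y) = 2^2*Var(X) + (-4)^2*Var(Y) + 2*2*(-4)*Cov(X,Y)
= 4*9 + 16*4 - 16*1
= 36 + 64 - 16 = 84

84


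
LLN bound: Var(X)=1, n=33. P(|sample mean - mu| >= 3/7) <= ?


Var(Xbar) = Var(X)/n = 1/33
Chebyshev: P(|Xbar-mu| >= 3/7) <= Var(Xbar)/(3/7)^2 = (1/33)/(9/49) = 49/297

49/297


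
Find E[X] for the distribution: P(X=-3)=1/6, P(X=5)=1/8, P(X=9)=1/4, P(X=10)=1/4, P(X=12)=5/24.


E[X] = sum(x * P(x))
= -3*1/6 + 5*1/8 + 9*1/4 + 10*1/4 + 12*5/24
= 59/8

59/8


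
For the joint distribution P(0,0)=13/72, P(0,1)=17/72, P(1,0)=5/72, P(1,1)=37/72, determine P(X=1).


P(X=1) = P(1,0)+P(1,1) = 5/72 + 37/72 = 42/72 = 7/12

7/12


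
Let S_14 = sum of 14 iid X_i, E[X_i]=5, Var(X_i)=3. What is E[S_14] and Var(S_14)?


E[S_n] = n*mu = 14*5 = 70
Var(S_n) = n*sigma^2 = 14*3 = 42

E[S_14]=70, Var(S_14)=42


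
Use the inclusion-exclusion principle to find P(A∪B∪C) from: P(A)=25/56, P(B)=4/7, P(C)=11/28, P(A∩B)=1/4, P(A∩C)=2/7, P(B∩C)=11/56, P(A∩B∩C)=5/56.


P(A∪B∪C) = P(A)+P(B)+P(C) - P(AB)-P(AC)-P(BC) + P(ABC)
= 25/56+4/7+11/28 - 1/4-2/7-11/56 + 5/56
= 43/56

43/56


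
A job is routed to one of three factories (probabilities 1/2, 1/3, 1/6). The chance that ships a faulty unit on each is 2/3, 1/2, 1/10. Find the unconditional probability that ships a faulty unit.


P(A) = P(A|B1)P(B1) + P(A|B2)P(B2) + P(A|B3)P(B3)
= 2/3*1/2 + 1/2*1/3 + 1/10*1/6
= 1/3 + 1/6 + 1/60 = 31/60

31/60


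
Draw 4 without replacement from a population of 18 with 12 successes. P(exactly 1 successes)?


P(X=1) = C(12,1)*C(6,3) / C(18,4)
= 12*20 / 3060
= 240/3060 = 4/51

4/51


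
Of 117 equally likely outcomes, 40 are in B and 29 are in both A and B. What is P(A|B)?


P(A|B) = P(A∩B)/P(B) = (29/117)/(40/117) = 29/40

29/40


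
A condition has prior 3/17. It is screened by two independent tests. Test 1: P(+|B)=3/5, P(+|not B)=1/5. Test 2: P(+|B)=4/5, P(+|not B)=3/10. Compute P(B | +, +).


After test 1: P(+) = 3/5*3/17 + 1/5*14/17 = 23/85
P(B|+) = (9/85)/(23/85) = 9/23
After test 2 (use post1 as new prior): P(+) = 4/5*9/23 + 3/10*14/23 = 57/115
P(B|+,+) = (36/115)/(57/115) = 12/19

12/19


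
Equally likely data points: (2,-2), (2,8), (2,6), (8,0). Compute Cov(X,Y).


E[X]=7/2, E[Y]=3, E[XY]=6
Cov(X,Y) = E[XY] - E[X]E[Y] = 6 - 7/2*3 = -9/2

-9/2


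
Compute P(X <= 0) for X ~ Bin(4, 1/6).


P(X<=0) = P(X=0)
= 625/1296
= 625/1296

625/1296


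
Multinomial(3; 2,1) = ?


3! = 6
Denominator: 2!=2 * 1!=1
Coefficient = 6 / 2 = 3

3


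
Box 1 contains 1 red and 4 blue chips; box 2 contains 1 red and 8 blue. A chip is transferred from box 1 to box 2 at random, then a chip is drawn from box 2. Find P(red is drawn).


P(transfer red) = 1/5; P(transfer blue) = 4/5
If red transferred: Urn II has 2 red of 10, so P(red|red moved) = 1/5
If blue transferred: Urn II has 1 red of 10, so P(red|blue moved) = 1/10
By total probability: P(red) = 1/5*1/5 + 4/5*1/10 = 3/25

3/25


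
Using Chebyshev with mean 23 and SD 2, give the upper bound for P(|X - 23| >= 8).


k = 8/2 = 4
Chebyshev: P(|X-mu| >= k*sigma) <= 1/k^2 = 1/4^2 = 1/16

1/16


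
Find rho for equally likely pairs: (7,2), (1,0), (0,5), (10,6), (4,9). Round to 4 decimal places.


Cov(X,Y) = 2.6400, Var(X) = 13.8400, Var(Y) = 9.8400
rho = Cov/(sqrt(VarX)*sqrt(VarY)) = 0.2262

0.2262


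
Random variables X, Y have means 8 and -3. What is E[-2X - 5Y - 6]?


E[-2X - 5Y - 6] = -2*E[X] - 5*E[Y] - 6
= (-2)*(8) + (-5)*(-3) + (-6)
= -16 + 15 - 6 = -7

-7


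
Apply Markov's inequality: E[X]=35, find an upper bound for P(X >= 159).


Markov: P(X >= a) <= E[X]/a
P(X >= 159) <= 35/159

35/159


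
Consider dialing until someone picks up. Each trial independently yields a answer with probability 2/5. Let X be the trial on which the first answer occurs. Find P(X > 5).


P(X > 5) = P(first 5 trials all fail) = (1-p)^5 = (3/5)^5 = 243/3125

243/3125


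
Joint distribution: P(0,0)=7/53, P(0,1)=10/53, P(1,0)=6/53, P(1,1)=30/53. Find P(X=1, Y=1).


Read from table: P(X=1, Y=1) = 30/53

30/53


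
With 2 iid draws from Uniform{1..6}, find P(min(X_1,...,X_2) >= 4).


P(min >= 4) = P(all X_i >= 4) = (P(X_1 >= 4))^2
= (3/6)^2 = (1/2)^2 = 1/4

1/4


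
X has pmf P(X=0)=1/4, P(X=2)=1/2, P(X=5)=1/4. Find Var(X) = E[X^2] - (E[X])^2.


E[X] = 9/4, E[X^2] = 33/4
Var(X) = E[X^2] - (E[X])^2 = 33/4 - (9/4)^2 = 51/16

51/16


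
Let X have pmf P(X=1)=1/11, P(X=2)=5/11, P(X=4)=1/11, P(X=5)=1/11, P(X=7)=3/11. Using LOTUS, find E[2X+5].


E[2X+5] = sum(g(x)*P(x))
= 7*1/11 + 9*5/11 + 13*1/11 + 15*1/11 + 19*3/11
= 137/11

137/11


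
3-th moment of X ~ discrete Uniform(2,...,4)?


E[X^3] = (1/3) * sum(x^3 for x=2..4)
= 99/3 = 33

33


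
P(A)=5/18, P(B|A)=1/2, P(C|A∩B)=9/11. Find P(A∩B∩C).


P(A∩B∩C) = P(A) * P(B|A) * P(C|A∩B)
= 5/18 * 1/2 * 9/11
= 5/36 * 9/11 = 5/44

5/44


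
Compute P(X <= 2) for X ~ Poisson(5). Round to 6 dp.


P(X<=2) = e^(-5)*5^0/0! + e^(-5)*5^1/1! + e^(-5)*5^2/2!
≈ 0.0067379470 + 0.0336897350 + 0.0842243375
= 0.1246520195
≈ 0.124652

0.124652


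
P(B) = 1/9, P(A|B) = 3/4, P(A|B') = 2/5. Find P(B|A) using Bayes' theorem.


P(A) = P(A|B)P(B) + P(A|B')P(B') = 3/4*1/9 + 2/5*8/9 = 79/180
P(B|A) = P(A|B)P(B)/P(A) = (1/12)/(79/180) = 15/79

15/79


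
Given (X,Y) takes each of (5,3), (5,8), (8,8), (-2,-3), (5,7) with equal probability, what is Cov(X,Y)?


E[X]=21/5, E[Y]=23/5, E[XY]=32
Cov(X,Y) = E[XY] - E[X]E[Y] = 32 - 21/5*23/5 = 317/25

317/25


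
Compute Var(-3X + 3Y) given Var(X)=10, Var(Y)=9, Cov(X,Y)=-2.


Var(-3X + 3Y) = (-3)^2*Var(X) + 3^2*Var(Y) + 2*(-3)*3*Cov(X,Y)
= 9*10 + 9*9 - 18*(-2)
= 90 + 81 + 36 = 207

207


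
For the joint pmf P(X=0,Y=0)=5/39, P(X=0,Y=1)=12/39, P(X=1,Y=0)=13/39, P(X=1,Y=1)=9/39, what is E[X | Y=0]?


P(Y=0) = 18/39
E[X|Y=0] = (0*5 + 1*13)/18 = 13/18

13/18


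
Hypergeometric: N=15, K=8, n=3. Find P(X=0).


P(X=0) = C(8,0)*C(7,3) / C(15,3)
= 1*35 / 455
= 35/455 = 1/13

1/13


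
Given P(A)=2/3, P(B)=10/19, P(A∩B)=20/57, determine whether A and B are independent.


P(A)*P(B) = 2/3*10/19 = 20/57
P(A∩B) = 20/57, which equals P(A)P(B), so independent

Yes, A and B are independent


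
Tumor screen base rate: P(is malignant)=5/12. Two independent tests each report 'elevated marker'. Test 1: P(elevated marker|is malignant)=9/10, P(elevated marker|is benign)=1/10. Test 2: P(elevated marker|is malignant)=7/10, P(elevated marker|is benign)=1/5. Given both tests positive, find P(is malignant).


After test 1: P(+) = 9/10*5/12 + 1/10*7/12 = 13/30
P(B|+) = (3/8)/(13/30) = 45/52
After test 2 (use post1 as new prior): P(+) = 7/10*45/52 + 1/5*7/52 = 329/520
P(B|+,+) = (63/104)/(329/520) = 45/47

45/47


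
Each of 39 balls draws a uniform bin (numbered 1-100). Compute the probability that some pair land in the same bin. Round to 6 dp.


P(all different) = prod((100-i)/100 for i=0..38) = 0.000184
P(at least one match) = 1 - 0.000184 = 0.999816

0.999816


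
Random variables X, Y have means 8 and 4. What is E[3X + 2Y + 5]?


E[3X + 2Y + 5] = 3*E[X] + 2*E[Y] + 5
= (3)*(8) + (2)*(4) + (5)
= 24 + 8 + 5 = 37

37


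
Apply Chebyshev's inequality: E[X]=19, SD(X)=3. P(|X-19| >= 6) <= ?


k = 6/3 = 2
Chebyshev: P(|X-mu| >= k*sigma) <= 1/k^2 = 1/2^2 = 1/4

1/4


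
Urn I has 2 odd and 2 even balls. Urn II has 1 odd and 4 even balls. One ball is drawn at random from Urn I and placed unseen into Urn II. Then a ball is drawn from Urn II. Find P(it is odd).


P(transfer odd) = 2/4 = 1/2; P(transfer even) = 1/2
If odd transferred: Urn II has 2 odd of 6, so P(odd|odd moved) = 1/3
If even transferred: Urn II has 1 odd of 6, so P(odd|even moved) = 1/6
By total probability: P(odd) = 1/2*1/3 + 1/2*1/6 = 1/4

1/4


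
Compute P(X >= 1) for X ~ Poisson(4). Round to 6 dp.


P(X>=1) = 1 - P(X<=0) = 1 - (e^(-4)*4^0/0!)
≈ 1 - 0.0183156389 = 0.9816843611
≈ 0.981684

0.981684


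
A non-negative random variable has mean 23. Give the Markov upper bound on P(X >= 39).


Markov: P(X >= a) <= E[X]/a
P(X >= 39) <= 23/39

23/39


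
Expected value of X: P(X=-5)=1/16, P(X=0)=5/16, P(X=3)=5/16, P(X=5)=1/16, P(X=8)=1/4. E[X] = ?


E[X] = sum(x * P(x))
= -5*1/16 + 0*5/16 + 3*5/16 + 5*1/16 + 8*1/4
= 47/16

47/16


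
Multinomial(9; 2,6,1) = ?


9! = 362880
Denominator: 2!=2 * 6!=720 * 1!=1
Coefficient = 362880 / 1440 = 252

252


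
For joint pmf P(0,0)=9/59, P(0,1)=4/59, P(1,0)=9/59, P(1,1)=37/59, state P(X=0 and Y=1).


Read from table: P(X=0, Y=1) = 4/59

4/59


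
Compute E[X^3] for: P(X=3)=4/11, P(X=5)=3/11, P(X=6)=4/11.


E[X^3] = sum(x^3 * P(x))
= 27*4/11 + 125*3/11 + 216*4/11
= 1347/11

1347/11


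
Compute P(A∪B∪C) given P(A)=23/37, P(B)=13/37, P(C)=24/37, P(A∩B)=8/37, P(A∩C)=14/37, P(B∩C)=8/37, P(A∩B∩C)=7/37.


P(A∪B∪C) = P(A)+P(B)+P(C) - P(AB)-P(AC)-P(BC) + P(ABC)
= 23/37+13/37+24/37 - 8/37-14/37-8/37 + 7/37
= 1

1


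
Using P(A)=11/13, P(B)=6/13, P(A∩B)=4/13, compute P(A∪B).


P(A∪B) = P(A) + P(B) - P(A∩B)
= 11/13 + 6/13 - 4/13 = 1

1


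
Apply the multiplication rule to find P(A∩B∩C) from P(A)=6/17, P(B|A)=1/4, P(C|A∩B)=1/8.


P(A∩B∩C) = P(A) * P(B|A) * P(C|A∩B)
= 6/17 * 1/4 * 1/8
= 3/34 * 1/8 = 3/272

3/272


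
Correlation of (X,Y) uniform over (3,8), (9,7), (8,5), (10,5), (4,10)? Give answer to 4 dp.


Cov(X,Y) = -4.2000, Var(X) = 7.7600, Var(Y) = 3.6000
rho = Cov/(sqrt(VarX)*sqrt(VarY)) = -0.7946

-0.7946


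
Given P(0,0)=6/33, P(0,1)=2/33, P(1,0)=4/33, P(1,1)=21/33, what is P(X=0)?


P(X=0) = P(0,0)+P(0,1) = 6/33 + 2/33 = 8/33

8/33


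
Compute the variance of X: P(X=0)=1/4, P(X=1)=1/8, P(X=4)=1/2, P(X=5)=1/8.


E[X] = 11/4, E[X^2] = 45/4
Var(X) = E[X^2] - (E[X])^2 = 45/4 - (11/4)^2 = 59/16

59/16


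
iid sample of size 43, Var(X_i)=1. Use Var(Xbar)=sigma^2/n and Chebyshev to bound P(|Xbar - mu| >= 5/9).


Var(Xbar) = Var(X)/n = 1/43
Chebyshev: P(|Xbar-mu| >= 5/9) <= Var(Xbar)/(5/9)^2 = (1/43)/(25/81) = 81/1075

81/1075


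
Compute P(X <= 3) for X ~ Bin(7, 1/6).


P(X<=3) = P(X=0) + P(X=1) + P(X=2) + P(X=3)
= 78125/279936 + 109375/279936 + 21875/93312 + 21875/279936
= 34375/34992

34375/34992


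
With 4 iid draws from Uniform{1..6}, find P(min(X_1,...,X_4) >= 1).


P(min >= 1) = P(all X_i >= 1) = (P(X_1 >= 1))^4
= (6/6)^4 = 1^4 = 1

1


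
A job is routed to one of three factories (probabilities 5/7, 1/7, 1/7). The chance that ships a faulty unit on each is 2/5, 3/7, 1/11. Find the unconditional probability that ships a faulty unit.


P(A) = P(A|B1)P(B1) + P(A|B2)P(B2) + P(A|B3)P(B3)
= 2/5*5/7 + 3/7*1/7 + 1/11*1/7
= 2/7 + 3/49 + 1/77 = 194/539

194/539


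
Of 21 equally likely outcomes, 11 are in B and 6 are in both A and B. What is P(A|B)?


P(A|B) = P(A∩B)/P(B) = (6/21)/(11/21) = 6/11

6/11


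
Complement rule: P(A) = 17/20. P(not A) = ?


P(A') = 1 - P(A) = 1 - 17/20 = 3/20

3/20


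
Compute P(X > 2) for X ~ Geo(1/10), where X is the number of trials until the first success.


P(X > 2) = P(first 2 trials all fail) = (1-p)^2 = (9/10)^2 = 81/100

81/100


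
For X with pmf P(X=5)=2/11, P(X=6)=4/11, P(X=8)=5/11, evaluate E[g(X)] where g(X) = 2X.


E[2X] = sum(g(x)*P(x))
= 10*2/11 + 12*4/11 + 16*5/11
= 148/11

148/11


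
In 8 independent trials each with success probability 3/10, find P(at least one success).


P(at least one) = 1 - P(none)
P(none) = (1 - 3/10)^8 = (7/10)^8 = 5764801/100000000
P(at least one) = 1 - 5764801/100000000 = 94235199/100000000

94235199/100000000


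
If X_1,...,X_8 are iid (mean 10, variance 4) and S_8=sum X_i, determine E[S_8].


E[S_n] = n*E[X_1] = 8*10 = 80

80


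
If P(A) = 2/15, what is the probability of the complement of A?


P(A') = 1 - P(A) = 1 - 2/15 = 13/15

13/15


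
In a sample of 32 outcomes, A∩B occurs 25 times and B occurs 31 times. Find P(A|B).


P(A|B) = P(A∩B)/P(B) = (25/32)/(31/32) = 25/31

25/31


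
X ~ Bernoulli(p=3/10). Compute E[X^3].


For Bernoulli: X in {0,1}
E[X^3] = 0^3*(1-3/10) + 1^3*3/10 = 3/10

3/10


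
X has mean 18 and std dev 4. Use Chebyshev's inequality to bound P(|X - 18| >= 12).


k = 12/4 = 3
Chebyshev: P(|X-mu| >= k*sigma) <= 1/k^2 = 1/3^2 = 1/9

1/9


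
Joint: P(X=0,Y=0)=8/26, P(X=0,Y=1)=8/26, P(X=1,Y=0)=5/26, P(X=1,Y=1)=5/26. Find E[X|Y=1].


P(Y=1) = 13/26
E[X|Y=1] = (0*8 + 1*5)/13 = 5/13

5/13


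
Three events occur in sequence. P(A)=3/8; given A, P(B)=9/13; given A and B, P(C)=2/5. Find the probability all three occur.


P(A∩B∩C) = P(A) * P(B|A) * P(C|A∩B)
= 3/8 * 9/13 * 2/5
= 27/104 * 2/5 = 27/260

27/260


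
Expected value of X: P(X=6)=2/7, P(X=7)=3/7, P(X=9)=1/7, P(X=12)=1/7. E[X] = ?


E[X] = sum(x * P(x))
= 6*2/7 + 7*3/7 + 9*1/7 + 12*1/7
= 54/7

54/7


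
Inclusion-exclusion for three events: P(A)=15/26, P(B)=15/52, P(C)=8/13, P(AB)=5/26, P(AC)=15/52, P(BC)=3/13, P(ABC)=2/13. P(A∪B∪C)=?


P(A∪B∪C) = P(A)+P(B)+P(C) - P(AB)-P(AC)-P(BC) + P(ABC)
= 15/26+15/52+8/13 - 5/26-15/52-3/13 + 2/13
= 12/13

12/13


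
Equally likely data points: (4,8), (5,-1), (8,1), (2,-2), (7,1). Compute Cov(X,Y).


E[X]=26/5, E[Y]=7/5, E[XY]=38/5
Cov(X,Y) = E[XY] - E[X]E[Y] = 38/5 - 26/5*7/5 = 8/25

8/25


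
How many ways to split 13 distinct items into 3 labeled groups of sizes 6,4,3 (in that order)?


13! = 6227020800
Denominator: 6!=720 * 4!=24 * 3!=6
Coefficient = 6227020800 / 103680 = 60060

60060


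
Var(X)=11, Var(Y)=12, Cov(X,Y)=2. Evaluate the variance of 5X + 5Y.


Var(5X + 5Y) = 5^2*Var(X) + 5^2*Var(Y) + 2*5*5*Cov(X,Y)
= 25*11 + 25*12 + 50*2
= 275 + 300 + 100 = 675

675


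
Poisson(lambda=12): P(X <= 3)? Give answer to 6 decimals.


P(X<=3) = e^(-12)*12^0/0! + e^(-12)*12^1/1! + e^(-12)*12^2/2! + e^(-12)*12^3/3!
≈ 0.0000061442 + 0.0000737305 + 0.0004423833 + 0.0017695332
= 0.0022917912
≈ 0.002292

0.002292


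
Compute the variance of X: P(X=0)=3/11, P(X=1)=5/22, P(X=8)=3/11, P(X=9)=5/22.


E[X] = 49/11, E[X^2] = 397/11
Var(X) = E[X^2] - (E[X])^2 = 397/11 - (49/11)^2 = 1966/121

1966/121


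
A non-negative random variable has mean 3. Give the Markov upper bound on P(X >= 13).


Markov: P(X >= a) <= E[X]/a
P(X >= 13) <= 3/13

3/13


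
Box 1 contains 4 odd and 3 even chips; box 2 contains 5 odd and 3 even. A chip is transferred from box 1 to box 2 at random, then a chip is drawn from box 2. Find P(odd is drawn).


P(transfer odd) = 4/7; P(transfer even) = 3/7
If odd transferred: Urn II has 6 odd of 9, so P(odd|odd moved) = 2/3
If even transferred: Urn II has 5 odd of 9, so P(odd|even moved) = 5/9
By total probability: P(odd) = 4/7*2/3 + 3/7*5/9 = 13/21

13/21


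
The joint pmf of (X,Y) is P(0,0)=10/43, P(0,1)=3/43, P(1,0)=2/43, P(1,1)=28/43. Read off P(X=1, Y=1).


Read from table: P(X=1, Y=1) = 28/43

28/43


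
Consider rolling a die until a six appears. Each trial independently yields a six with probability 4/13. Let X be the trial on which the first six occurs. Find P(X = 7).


P(X=7) = (1-p)^6 * p = (9/13)^6 * 4/13
= 531441/4826809 * 4/13 = 2125764/62748517

2125764/62748517


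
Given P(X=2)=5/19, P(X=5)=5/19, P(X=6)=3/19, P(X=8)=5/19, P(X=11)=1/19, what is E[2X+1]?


E[2X+1] = sum(g(x)*P(x))
= 5*5/19 + 11*5/19 + 13*3/19 + 17*5/19 + 23*1/19
= 227/19

227/19


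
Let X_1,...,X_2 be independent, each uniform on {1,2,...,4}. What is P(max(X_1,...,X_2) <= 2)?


P(max <= 2) = P(all X_i <= 2) = (P(X_1 <= 2))^2
= (2/4)^2 = (1/2)^2 = 1/4

1/4


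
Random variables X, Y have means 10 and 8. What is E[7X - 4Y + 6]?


E[7X - 4Y + 6] = 7*E[X] - 4*E[Y] + 6
= (7)*(10) + (-4)*(8) + (6)
= 70 - 32 + 6 = 44

44


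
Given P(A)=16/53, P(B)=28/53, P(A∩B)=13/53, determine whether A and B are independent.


P(A)*P(B) = 16/53*28/53 = 448/2809
P(A∩B) = 13/53 != 448/2809, so not independent

No, A and B are not independent


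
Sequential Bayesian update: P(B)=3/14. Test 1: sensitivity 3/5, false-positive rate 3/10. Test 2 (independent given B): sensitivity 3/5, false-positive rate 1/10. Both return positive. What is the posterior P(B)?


After test 1: P(+) = 3/5*3/14 + 3/10*11/14 = 51/140
P(B|+) = (9/70)/(51/140) = 6/17
After test 2 (use post1 as new prior): P(+) = 3/5*6/17 + 1/10*11/17 = 47/170
P(B|+,+) = (18/85)/(47/170) = 36/47

36/47


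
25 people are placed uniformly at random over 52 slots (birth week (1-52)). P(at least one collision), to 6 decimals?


P(all different) = prod((52-i)/52 for i=0..24) = 0.000932
P(at least one match) = 1 - 0.000932 = 0.999068

0.999068


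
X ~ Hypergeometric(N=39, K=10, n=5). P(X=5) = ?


P(X=5) = C(10,5)*C(29,0) / C(39,5)
= 252*1 / 575757
= 252/575757 = 4/9139

4/9139


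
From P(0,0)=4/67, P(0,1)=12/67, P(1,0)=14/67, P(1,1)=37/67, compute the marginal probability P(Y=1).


P(Y=1) = P(0,1)+P(1,1) = 12/67 + 37/67 = 49/67

49/67
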